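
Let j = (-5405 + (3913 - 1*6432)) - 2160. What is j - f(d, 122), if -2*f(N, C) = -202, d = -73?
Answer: -10185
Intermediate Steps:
f(N, C) = 101 (f(N, C) = -½*(-202) = 101)
j = -10084 (j = (-5405 + (3913 - 6432)) - 2160 = (-5405 - 2519) - 2160 = -7924 - 2160 = -10084)
j - f(d, 122) = -10084 - 1*101 = -10084 - 101 = -10185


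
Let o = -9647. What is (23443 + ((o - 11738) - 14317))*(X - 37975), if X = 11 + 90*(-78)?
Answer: 551458856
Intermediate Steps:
X = -7009 (X = 11 - 7020 = -7009)
(23443 + ((o - 11738) - 14317))*(X - 37975) = (23443 + ((-9647 - 11738) - 14317))*(-7009 - 37975) = (23443 + (-21385 - 14317))*(-44984) = (23443 - 35702)*(-44984) = -12259*(-44984) = 551458856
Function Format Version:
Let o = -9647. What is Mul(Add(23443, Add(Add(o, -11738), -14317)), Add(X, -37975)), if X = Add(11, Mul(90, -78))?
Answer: 551458856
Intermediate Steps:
X = -7009 (X = Add(11, -7020) = -7009)
Mul(Add(23443, Add(Add(o, -11738), -14317)), Add(X, -37975)) = Mul(Add(23443, Add(Add(-9647, -11738), -14317)), Add(-7009, -37975)) = Mul(Add(23443, Add(-21385, -14317)), -44984) = Mul(Add(23443, -35702), -44984) = Mul(-12259, -44984) = 551458856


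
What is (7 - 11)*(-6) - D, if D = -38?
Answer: 62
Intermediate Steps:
(7 - 11)*(-6) - D = (7 - 11)*(-6) - 1*(-38) = -4*(-6) + 38 = 24 + 38 = 62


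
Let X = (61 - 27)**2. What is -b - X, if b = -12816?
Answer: 11660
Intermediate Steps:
X = 1156 (X = 34**2 = 1156)
-b - X = -1*(-12816) - 1*1156 = 12816 - 1156 = 11660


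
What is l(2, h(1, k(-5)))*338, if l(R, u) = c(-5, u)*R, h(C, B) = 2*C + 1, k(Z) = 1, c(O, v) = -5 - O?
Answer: 0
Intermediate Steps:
h(C, B) = 1 + 2*C
l(R, u) = 0 (l(R, u) = (-5 - 1*(-5))*R = (-5 + 5)*R = 0*R = 0)
l(2, h(1, k(-5)))*338 = 0*338 = 0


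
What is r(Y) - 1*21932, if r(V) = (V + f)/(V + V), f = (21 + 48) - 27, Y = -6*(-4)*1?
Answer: -175445/8 ≈ -21931.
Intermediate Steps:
Y = 24 (Y = 24*1 = 24)
f = 42 (f = 69 - 27 = 42)
r(V) = (42 + V)/(2*V) (r(V) = (V + 42)/(V + V) = (42 + V)/((2*V)) = (42 + V)*(1/(2*V)) = (42 + V)/(2*V))
r(Y) - 1*21932 = (½)*(42 + 24)/24 - 1*21932 = (½)*(1/24)*66 - 21932 = 11/8 - 21932 = -175445/8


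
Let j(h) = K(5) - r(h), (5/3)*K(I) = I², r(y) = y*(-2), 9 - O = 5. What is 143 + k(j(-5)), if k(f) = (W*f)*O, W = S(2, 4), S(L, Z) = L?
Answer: 183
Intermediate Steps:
O = 4 (O = 9 - 1*5 = 9 - 5 = 4)
r(y) = -2*y
W = 2
K(I) = 3*I²/5
j(h) = 15 + 2*h (j(h) = (⅗)*5² - (-2)*h = (⅗)*25 + 2*h = 15 + 2*h)
k(f) = 8*f (k(f) = (2*f)*4 = 8*f)
143 + k(j(-5)) = 143 + 8*(15 + 2*(-5)) = 143 + 8*(15 - 10) = 143 + 8*5 = 143 + 40 = 183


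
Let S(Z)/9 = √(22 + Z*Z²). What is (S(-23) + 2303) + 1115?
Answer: 3418 + 9*I*√12145 ≈ 3418.0 + 991.84*I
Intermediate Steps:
S(Z) = 9*√(22 + Z³) (S(Z) = 9*√(22 + Z*Z²) = 9*√(22 + Z³))
(S(-23) + 2303) + 1115 = (9*√(22 + (-23)³) + 2303) + 1115 = (9*√(22 - 12167) + 2303) + 1115 = (9*√(-12145) + 2303) + 1115 = (9*(I*√12145) + 2303) + 1115 = (9*I*√12145 + 2303) + 1115 = (2303 + 9*I*√12145) + 1115 = 3418 + 9*I*√12145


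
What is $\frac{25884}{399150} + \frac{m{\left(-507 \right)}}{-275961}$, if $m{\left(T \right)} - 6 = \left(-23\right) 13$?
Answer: $\frac{403329193}{6119435175} \approx 0.06591$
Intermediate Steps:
$m{\left(T \right)} = -293$ ($m{\left(T \right)} = 6 - 299 = -293$)
$\frac{25884}{399150} + \frac{m{\left(-507 \right)}}{-275961} = \frac{25884}{399150} - \frac{293}{-275961} = 25884 \cdot \frac{1}{399150} - - \frac{293}{275961} = \frac{1438}{22175} + \frac{293}{275961} = \frac{403329193}{6119435175}$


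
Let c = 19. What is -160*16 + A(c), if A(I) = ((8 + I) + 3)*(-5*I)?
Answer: -5410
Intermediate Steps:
A(I) = -5*I*(11 + I) (A(I) = (11 + I)*(-5*I) = -5*I*(11 + I))
-160*16 + A(c) = -160*16 - 5*19*(11 + 19) = -2560 - 5*19*30 = -2560 - 2850 = -5410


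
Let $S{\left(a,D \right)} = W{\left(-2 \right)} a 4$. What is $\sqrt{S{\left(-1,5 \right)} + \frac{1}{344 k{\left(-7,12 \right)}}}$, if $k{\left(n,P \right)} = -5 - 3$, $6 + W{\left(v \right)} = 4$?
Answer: $\frac{\sqrt{946645}}{344} \approx 2.8284$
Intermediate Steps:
$W{\left(v \right)} = -2$ ($W{\left(v \right)} = -6 + 4 = -2$)
$S{\left(a,D \right)} = - 8 a$ ($S{\left(a,D \right)} = - 2 a 4 = - 8 a$)
$k{\left(n,P \right)} = -8$ ($k{\left(n,P \right)} = -5 - 3 = -8$)
$\sqrt{S{\left(-1,5 \right)} + \frac{1}{344 k{\left(-7,12 \right)}}} = \sqrt{\left(-8\right) \left(-1\right) + \frac{1}{344 \left(-8\right)}} = \sqrt{8 + \frac{1}{344} \left(- \frac{1}{8}\right)} = \sqrt{8 - \frac{1}{2752}} = \sqrt{\frac{22015}{2752}} = \frac{\sqrt{946645}}{344}$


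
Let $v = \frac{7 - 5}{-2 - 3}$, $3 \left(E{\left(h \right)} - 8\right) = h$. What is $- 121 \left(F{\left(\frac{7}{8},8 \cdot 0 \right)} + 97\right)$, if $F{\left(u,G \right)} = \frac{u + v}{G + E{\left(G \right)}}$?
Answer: $- \frac{3758139}{320} \approx -11744.0$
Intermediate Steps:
$E{\left(h \right)} = 8 + \frac{h}{3}$
$v = - \frac{2}{5}$ ($v = \frac{2}{-5} = 2 \left(- \frac{1}{5}\right) = - \frac{2}{5} \approx -0.4$)
$F{\left(u,G \right)} = \frac{- \frac{2}{5} + u}{8 + \frac{4 G}{3}}$ ($F{\left(u,G \right)} = \frac{u - \frac{2}{5}}{G + \left(8 + \frac{G}{3}\right)} = \frac{- \frac{2}{5} + u}{8 + \frac{4 G}{3}}$)
$- 121 \left(F{\left(\frac{7}{8},8 \cdot 0 \right)} + 97\right) = - 121 \left(\frac{3 \left(-2 + 5 \cdot \frac{7}{8}\right)}{20 \left(6 + 8 \cdot 0\right)} + 97\right) = - 121 \left(\frac{3 \left(-2 + 5 \cdot 7 \cdot \frac{1}{8}\right)}{20 \left(6 + 0\right)} + 97\right) = - 121 \left(\frac{3 \left(-2 + 5 \cdot \frac{7}{8}\right)}{20 \cdot 6} + 97\right) = - 121 \left(\frac{3}{20} \cdot \frac{1}{6} \left(-2 + \frac{35}{8}\right) + 97\right) = - 121 \left(\frac{3}{20} \cdot \frac{1}{6} \cdot \frac{19}{8} + 97\right) = - 121 \left(\frac{19}{320} + 97\right) = \left(-121\right) \frac{31059}{320} = - \frac{3758139}{320}$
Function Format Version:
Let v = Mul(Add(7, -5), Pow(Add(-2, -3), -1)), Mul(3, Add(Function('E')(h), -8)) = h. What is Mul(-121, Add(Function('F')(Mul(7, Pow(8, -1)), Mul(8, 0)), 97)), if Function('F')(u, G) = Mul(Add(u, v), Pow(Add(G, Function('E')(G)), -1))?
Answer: Rational(-3758139, 320) ≈ -11744.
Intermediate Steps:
Function('E')(h) = Add(8, Mul(Rational(1, 3), h))
v = Rational(-2, 5) (v = Mul(2, Pow(-5, -1)) = Mul(2, Rational(-1, 5)) = Rational(-2, 5) ≈ -0.40000)
Function('F')(u, G) = Mul(Pow(Add(8, Mul(Rational(4, 3), G)), -1), Add(Rational(-2, 5), u)) (Function('F')(u, G) = Mul(Add(u, Rational(-2, 5)), Pow(Add(G, Add(8, Mul(Rational(1, 3), G))), -1)) = Mul(Add(Rational(-2, 5), u), Pow(Add(8, Mul(Rational(4, 3), G)), -1)) = Mul(Pow(Add(8, Mul(Rational(4, 3), G)), -1), Add(Rational(-2, 5), u)))
Mul(-121, Add(Function('F')(Mul(7, Pow(8, -1)), Mul(8, 0)), 97)) = Mul(-121, Add(Mul(Rational(3, 20), Pow(Add(6, Mul(8, 0)), -1), Add(-2, Mul(5, Mul(7, Pow(8, -1))))), 97)) = Mul(-121, Add(Mul(Rational(3, 20), Pow(Add(6, 0), -1), Add(-2, Mul(5, Mul(7, Rational(1, 8))))), 97)) = Mul(-121, Add(Mul(Rational(3, 20), Pow(6, -1), Add(-2, Mul(5, Rational(7, 8)))), 97)) = Mul(-121, Add(Mul(Rational(3, 20), Rational(1, 6), Add(-2, Rational(35, 8))), 97)) = Mul(-121, Add(Mul(Rational(3, 20), Rational(1, 6), Rational(19, 8)), 97)) = Mul(-121, Add(Rational(19, 320), 97)) = Mul(-121, Rational(31059, 320)) = Rational(-3758139, 320)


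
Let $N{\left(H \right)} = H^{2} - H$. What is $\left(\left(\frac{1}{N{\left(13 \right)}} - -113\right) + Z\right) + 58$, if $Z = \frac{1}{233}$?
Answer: $\frac{6215897}{36348} \approx 171.01$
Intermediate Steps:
$Z = \frac{1}{233} \approx 0.0042918$
$\left(\left(\frac{1}{N{\left(13 \right)}} - -113\right) + Z\right) + 58 = \left(\left(\frac{1}{13 \left(-1 + 13\right)} - -113\right) + \frac{1}{233}\right) + 58 = \left(\left(\frac{1}{13 \cdot 12} + 113\right) + \frac{1}{233}\right) + 58 = \left(\left(\frac{1}{156} + 113\right) + \frac{1}{233}\right) + 58 = \left(\frac{17629}{156} + \frac{1}{233}\right) + 58 = \frac{4107713}{36348} + 58 = \frac{6215897}{36348}$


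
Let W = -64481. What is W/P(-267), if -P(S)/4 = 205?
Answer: 64481/820 ≈ 78.635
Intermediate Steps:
P(S) = -820 (P(S) = -4*205 = -820)
W/P(-267) = -64481/(-820) = -64481*(-1/820) = 64481/820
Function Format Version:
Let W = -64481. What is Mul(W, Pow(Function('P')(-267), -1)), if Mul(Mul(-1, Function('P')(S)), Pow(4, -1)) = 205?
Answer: Rational(64481, 820) ≈ 78.635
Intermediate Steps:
Function('P')(S) = -820 (Function('P')(S) = Mul(-4, 205) = -820)
Mul(W, Pow(Function('P')(-267), -1)) = Mul(-64481, Pow(-820, -1)) = Mul(-64481, Rational(-1, 820)) = Rational(64481, 820)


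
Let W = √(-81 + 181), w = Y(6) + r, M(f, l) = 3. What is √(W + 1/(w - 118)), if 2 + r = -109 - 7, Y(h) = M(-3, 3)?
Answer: √542657/233 ≈ 3.1616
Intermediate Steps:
Y(h) = 3
r = -118 (r = -2 + (-109 - 7) = -2 - 116 = -118)
w = -115 (w = 3 - 118 = -115)
W = 10 (W = √100 = 10)
√(W + 1/(w - 118)) = √(10 + 1/(-115 - 118)) = √(10 + 1/(-233)) = √(10 - 1/233) = √(2329/233) = √542657/233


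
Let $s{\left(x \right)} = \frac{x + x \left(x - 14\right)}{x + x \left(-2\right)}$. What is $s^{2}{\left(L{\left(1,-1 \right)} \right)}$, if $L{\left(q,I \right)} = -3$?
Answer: $256$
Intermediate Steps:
$s{\left(x \right)} = - \frac{x + x \left(-14 + x\right)}{x}$ ($s{\left(x \right)} = \frac{x + x \left(-14 + x\right)}{x - 2 x} = \frac{x + x \left(-14 + x\right)}{\left(-1\right) x} = \left(x + x \left(-14 + x\right)\right) \left(- \frac{1}{x}\right) = - \frac{x + x \left(-14 + x\right)}{x}$)
$s^{2}{\left(L{\left(1,-1 \right)} \right)} = \left(13 - -3\right)^{2} = \left(13 + 3\right)^{2} = 16^{2} = 256$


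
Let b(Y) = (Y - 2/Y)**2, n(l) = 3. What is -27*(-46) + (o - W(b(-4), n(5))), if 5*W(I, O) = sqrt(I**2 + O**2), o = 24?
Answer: 1266 - sqrt(2545)/20 ≈ 1263.5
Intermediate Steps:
W(I, O) = sqrt(I**2 + O**2)/5
-27*(-46) + (o - W(b(-4), n(5))) = -27*(-46) + (24 - sqrt(((-2 + (-4)**2)**2/(-4)**2)**2 + 3**2)/5) = 1242 + (24 - sqrt(((-2 + 16)**2/16)**2 + 9)/5) = 1242 + (24 - sqrt(((1/16)*14**2)**2 + 9)/5) = 1242 + (24 - sqrt(((1/16)*196)**2 + 9)/5) = 1242 + (24 - sqrt((49/4)**2 + 9)/5) = 1242 + (24 - sqrt(2401/16 + 9)/5) = 1242 + (24 - sqrt(2545/16)/5) = 1242 + (24 - sqrt(2545)/4/5) = 1242 + (24 - sqrt(2545)/20) = 1266 - sqrt(2545)/20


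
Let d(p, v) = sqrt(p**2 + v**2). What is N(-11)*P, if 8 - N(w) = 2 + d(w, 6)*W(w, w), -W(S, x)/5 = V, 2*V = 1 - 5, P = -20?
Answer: -120 + 200*sqrt(157) ≈ 2386.0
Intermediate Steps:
V = -2 (V = (1 - 5)/2 = (1/2)*(-4) = -2)
W(S, x) = 10 (W(S, x) = -5*(-2) = 10)
N(w) = 6 - 10*sqrt(36 + w**2) (N(w) = 8 - (2 + sqrt(w**2 + 6**2)*10) = 8 - (2 + sqrt(w**2 + 36)*10) = 8 - (2 + sqrt(36 + w**2)*10) = 8 - (2 + 10*sqrt(36 + w**2)) = 8 + (-2 - 10*sqrt(36 + w**2)) = 6 - 10*sqrt(36 + w**2))
N(-11)*P = (6 - 10*sqrt(36 + (-11)**2))*(-20) = (6 - 10*sqrt(36 + 121))*(-20) = (6 - 10*sqrt(157))*(-20) = -120 + 200*sqrt(157)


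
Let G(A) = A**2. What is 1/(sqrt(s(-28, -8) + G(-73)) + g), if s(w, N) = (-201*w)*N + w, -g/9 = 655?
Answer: -1965/11596916 - I*sqrt(39723)/34790748 ≈ -0.00016944 - 5.7287e-6*I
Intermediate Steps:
g = -5895 (g = -9*655 = -5895)
s(w, N) = w - 201*N*w (s(w, N) = -201*N*w + w = w - 201*N*w)
1/(sqrt(s(-28, -8) + G(-73)) + g) = 1/(sqrt(-28*(1 - 201*(-8)) + (-73)**2) - 5895) = 1/(sqrt(-28*(1 + 1608) + 5329) - 5895) = 1/(sqrt(-28*1609 + 5329) - 5895) = 1/(sqrt(-45052 + 5329) - 5895) = 1/(sqrt(-39723) - 5895) = 1/(I*sqrt(39723) - 5895) = 1/(-5895 + I*sqrt(39723))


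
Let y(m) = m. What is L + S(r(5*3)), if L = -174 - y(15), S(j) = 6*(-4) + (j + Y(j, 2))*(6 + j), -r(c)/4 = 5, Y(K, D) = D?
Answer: 39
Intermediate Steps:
r(c) = -20 (r(c) = -4*5 = -20)
S(j) = -24 + (2 + j)*(6 + j) (S(j) = 6*(-4) + (j + 2)*(6 + j) = -24 + (2 + j)*(6 + j))
L = -189 (L = -174 - 1*15 = -174 - 15 = -189)
L + S(r(5*3)) = -189 + (-12 + (-20)**2 + 8*(-20)) = -189 + (-12 + 400 - 160) = -189 + 228 = 39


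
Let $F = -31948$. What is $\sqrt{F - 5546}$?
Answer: $3 i \sqrt{4166} \approx 193.63 i$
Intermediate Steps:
$\sqrt{F - 5546} = \sqrt{-31948 - 5546} = \sqrt{-37494} = 3 i \sqrt{4166}$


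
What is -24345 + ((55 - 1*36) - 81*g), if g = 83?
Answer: -31049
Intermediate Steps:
-24345 + ((55 - 1*36) - 81*g) = -24345 + ((55 - 1*36) - 81*83) = -24345 + ((55 - 36) - 6723) = -24345 + (19 - 6723) = -24345 - 6704 = -31049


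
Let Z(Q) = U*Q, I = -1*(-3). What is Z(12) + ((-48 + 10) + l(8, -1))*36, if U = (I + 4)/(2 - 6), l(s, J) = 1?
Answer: -1353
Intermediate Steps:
I = 3
U = -7/4 (U = (3 + 4)/(2 - 6) = 7/(-4) = 7*(-¼) = -7/4 ≈ -1.7500)
Z(Q) = -7*Q/4
Z(12) + ((-48 + 10) + l(8, -1))*36 = -7/4*12 + ((-48 + 10) + 1)*36 = -21 + (-38 + 1)*36 = -21 - 37*36 = -21 - 1332 = -1353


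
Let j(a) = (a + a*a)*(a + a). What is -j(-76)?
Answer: 866400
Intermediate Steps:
j(a) = 2*a*(a + a²) (j(a) = (a + a²)*(2*a) = 2*a*(a + a²))
-j(-76) = -2*(-76)²*(1 - 76) = -2*5776*(-75) = -1*(-866400) = 866400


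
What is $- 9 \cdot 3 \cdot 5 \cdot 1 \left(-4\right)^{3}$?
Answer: $8640$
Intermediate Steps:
$- 9 \cdot 3 \cdot 5 \cdot 1 \left(-4\right)^{3} = - 9 \cdot 15 \cdot 1 \left(-64\right) = \left(-9\right) 15 \left(-64\right) = \left(-135\right) \left(-64\right) = 8640$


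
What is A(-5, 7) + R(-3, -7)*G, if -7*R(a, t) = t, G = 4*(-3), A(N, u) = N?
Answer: -17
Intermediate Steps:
G = -12
R(a, t) = -t/7
A(-5, 7) + R(-3, -7)*G = -5 - ⅐*(-7)*(-12) = -5 + 1*(-12) = -5 - 12 = -17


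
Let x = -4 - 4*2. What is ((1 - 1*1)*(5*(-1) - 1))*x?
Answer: 0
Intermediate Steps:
x = -12 (x = -4 - 8 = -12)
((1 - 1*1)*(5*(-1) - 1))*x = ((1 - 1*1)*(5*(-1) - 1))*(-12) = ((1 - 1)*(-5 - 1))*(-12) = (0*(-6))*(-12) = 0*(-12) = 0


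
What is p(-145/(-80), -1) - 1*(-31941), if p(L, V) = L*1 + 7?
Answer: 511197/16 ≈ 31950.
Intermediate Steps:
p(L, V) = 7 + L (p(L, V) = L + 7 = 7 + L)
p(-145/(-80), -1) - 1*(-31941) = (7 - 145/(-80)) - 1*(-31941) = (7 - 145*(-1/80)) + 31941 = (7 + 29/16) + 31941 = 141/16 + 31941 = 511197/16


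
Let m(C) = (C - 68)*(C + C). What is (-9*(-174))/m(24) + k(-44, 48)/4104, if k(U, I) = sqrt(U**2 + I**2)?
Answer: -261/352 + sqrt(265)/1026 ≈ -0.72561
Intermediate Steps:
m(C) = 2*C*(-68 + C) (m(C) = (-68 + C)*(2*C) = 2*C*(-68 + C))
k(U, I) = sqrt(I**2 + U**2)
(-9*(-174))/m(24) + k(-44, 48)/4104 = (-9*(-174))/((2*24*(-68 + 24))) + sqrt(48**2 + (-44)**2)/4104 = 1566/((2*24*(-44))) + sqrt(2304 + 1936)*(1/4104) = 1566/(-2112) + sqrt(4240)*(1/4104) = 1566*(-1/2112) + (4*sqrt(265))*(1/4104) = -261/352 + sqrt(265)/1026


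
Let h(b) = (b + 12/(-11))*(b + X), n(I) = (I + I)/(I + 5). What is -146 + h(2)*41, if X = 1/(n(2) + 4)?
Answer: -11141/176 ≈ -63.301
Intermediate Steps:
n(I) = 2*I/(5 + I) (n(I) = (2*I)/(5 + I) = 2*I/(5 + I))
X = 7/32 (X = 1/(2*2/(5 + 2) + 4) = 1/(2*2/7 + 4) = 1/(2*2*(⅐) + 4) = 1/(4/7 + 4) = 1/(32/7) = 7/32 ≈ 0.21875)
h(b) = (-12/11 + b)*(7/32 + b) (h(b) = (b + 12/(-11))*(b + 7/32) = (b + 12*(-1/11))*(7/32 + b) = (b - 12/11)*(7/32 + b) = (-12/11 + b)*(7/32 + b))
-146 + h(2)*41 = -146 + (-21/88 + 2² - 307/352*2)*41 = -146 + (-21/88 + 4 - 307/176)*41 = -146 + (355/176)*41 = -146 + 14555/176 = -11141/176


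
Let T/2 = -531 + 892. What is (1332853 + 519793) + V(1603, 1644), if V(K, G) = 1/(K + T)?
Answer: 4307401951/2325 ≈ 1.8526e+6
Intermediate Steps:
T = 722 (T = 2*(-531 + 892) = 2*361 = 722)
V(K, G) = 1/(722 + K) (V(K, G) = 1/(K + 722) = 1/(722 + K))
(1332853 + 519793) + V(1603, 1644) = (1332853 + 519793) + 1/(722 + 1603) = 1852646 + 1/2325 = 4307401951/2325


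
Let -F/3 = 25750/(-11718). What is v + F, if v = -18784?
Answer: -36672277/1953 ≈ -18777.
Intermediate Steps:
F = 12875/1953 (F = -77250/(-11718) = -77250*(-1)/11718 = -3*(-12875/5859) = 12875/1953 ≈ 6.5924)
v + F = -18784 + 12875/1953 = -36672277/1953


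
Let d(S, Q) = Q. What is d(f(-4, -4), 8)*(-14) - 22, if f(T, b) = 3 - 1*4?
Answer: -134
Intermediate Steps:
f(T, b) = -1 (f(T, b) = 3 - 4 = -1)
d(f(-4, -4), 8)*(-14) - 22 = 8*(-14) - 22 = -112 - 22 = -134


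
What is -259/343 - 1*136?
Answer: -6701/49 ≈ -136.76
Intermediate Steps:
-259/343 - 1*136 = -259*1/343 - 136 = -37/49 - 136 = -6701/49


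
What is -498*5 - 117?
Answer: -2607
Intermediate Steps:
-498*5 - 117 = -83*30 - 117 = -2490 - 117 = -2607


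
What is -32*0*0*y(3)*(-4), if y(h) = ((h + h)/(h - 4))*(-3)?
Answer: 0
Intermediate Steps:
y(h) = -6*h/(-4 + h) (y(h) = ((2*h)/(-4 + h))*(-3) = (2*h/(-4 + h))*(-3) = -6*h/(-4 + h))
-32*0*0*y(3)*(-4) = -32*0*0*(-6*3/(-4 + 3))*(-4) = -0*(-6*3/(-1))*(-4) = -0*(-6*3*(-1))*(-4) = -0*18*(-4) = -32*0*(-4) = 0*(-4) = 0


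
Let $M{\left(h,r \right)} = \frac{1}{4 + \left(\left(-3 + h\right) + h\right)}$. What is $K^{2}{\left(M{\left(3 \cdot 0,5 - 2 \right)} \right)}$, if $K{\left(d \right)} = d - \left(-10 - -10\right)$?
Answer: $1$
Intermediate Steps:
$M{\left(h,r \right)} = \frac{1}{1 + 2 h}$ ($M{\left(h,r \right)} = \frac{1}{4 + \left(-3 + 2 h\right)} = \frac{1}{1 + 2 h}$)
$K{\left(d \right)} = d$ ($K{\left(d \right)} = d - \left(-10 + 10\right) = d - 0 = d + 0 = d$)
$K^{2}{\left(M{\left(3 \cdot 0,5 - 2 \right)} \right)} = \left(\frac{1}{1 + 2 \cdot 3 \cdot 0}\right)^{2} = \left(\frac{1}{1 + 2 \cdot 0}\right)^{2} = \left(\frac{1}{1 + 0}\right)^{2} = \left(1^{-1}\right)^{2} = 1^{2} = 1$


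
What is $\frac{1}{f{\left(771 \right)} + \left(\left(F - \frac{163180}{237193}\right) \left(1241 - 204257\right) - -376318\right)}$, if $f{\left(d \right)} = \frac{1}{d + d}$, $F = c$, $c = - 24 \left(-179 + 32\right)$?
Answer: $- \frac{33250146}{23797942874218057} \approx -1.3972 \cdot 10^{-9}$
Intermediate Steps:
$c = 3528$ ($c = \left(-24\right) \left(-147\right) = 3528$)
$F = 3528$
$f{\left(d \right)} = \frac{1}{2 d}$
$\frac{1}{f{\left(771 \right)} + \left(\left(F - \frac{163180}{237193}\right) \left(1241 - 204257\right) - -376318\right)} = \frac{1}{\frac{1}{2 \cdot 771} + \left(\left(3528 - \frac{163180}{237193}\right) \left(1241 - 204257\right) - -376318\right)} = \frac{1}{\frac{1}{2} \cdot \frac{1}{771} + \left(\left(3528 - \frac{163180}{237193}\right) \left(-203016\right) + 376318\right)} = \frac{1}{\frac{1}{1542} + \left(\left(3528 - \frac{163180}{237193}\right) \left(-203016\right) + 376318\right)} = \frac{1}{\frac{1}{1542} + \left(\frac{836653724}{237193} \left(-203016\right) + 376318\right)} = \frac{1}{\frac{1}{1542} + \left(- \frac{15441281130144}{21563} + 376318\right)} = \frac{1}{\frac{1}{1542} - \frac{15433166585110}{21563}} = \frac{1}{- \frac{23797942874218057}{33250146}} = - \frac{33250146}{23797942874218057}$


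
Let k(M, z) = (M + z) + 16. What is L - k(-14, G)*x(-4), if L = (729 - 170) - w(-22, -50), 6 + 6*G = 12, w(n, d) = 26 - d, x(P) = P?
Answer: 495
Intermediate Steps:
G = 1 (G = -1 + (1/6)*12 = -1 + 2 = 1)
k(M, z) = 16 + M + z
L = 483 (L = (729 - 170) - (26 - 1*(-50)) = 559 - (26 + 50) = 559 - 1*76 = 559 - 76 = 483)
L - k(-14, G)*x(-4) = 483 - (16 - 14 + 1)*(-4) = 483 - 3*(-4) = 483 - 1*(-12) = 483 + 12 = 495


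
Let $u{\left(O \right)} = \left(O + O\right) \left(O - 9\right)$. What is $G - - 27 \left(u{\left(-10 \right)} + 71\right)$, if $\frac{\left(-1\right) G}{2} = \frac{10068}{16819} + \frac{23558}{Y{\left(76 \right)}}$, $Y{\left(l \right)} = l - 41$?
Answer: $\frac{6375024941}{588665} \approx 10830.0$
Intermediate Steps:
$u{\left(O \right)} = 2 O \left(-9 + O\right)$
$Y{\left(l \right)} = -41 + l$
$G = - \frac{793148764}{588665}$ ($G = - 2 \left(\frac{10068}{16819} + \frac{23558}{-41 + 76}\right) = - 2 \left(10068 \cdot \frac{1}{16819} + \frac{23558}{35}\right) = - 2 \left(\frac{10068}{16819} + 23558 \cdot \frac{1}{35}\right) = - 2 \left(\frac{10068}{16819} + \frac{23558}{35}\right) = \left(-2\right) \frac{396574382}{588665} = - \frac{793148764}{588665} \approx -1347.4$)
$G - - 27 \left(u{\left(-10 \right)} + 71\right) = - \frac{793148764}{588665} - - 27 \left(2 \left(-10\right) \left(-9 - 10\right) + 71\right) = - \frac{793148764}{588665} - - 27 \left(2 \left(-10\right) \left(-19\right) + 71\right) = - \frac{793148764}{588665} - - 27 \left(380 + 71\right) = - \frac{793148764}{588665} - \left(-27\right) 451 = - \frac{793148764}{588665} - -12177 = - \frac{793148764}{588665} + 12177 = \frac{6375024941}{588665}$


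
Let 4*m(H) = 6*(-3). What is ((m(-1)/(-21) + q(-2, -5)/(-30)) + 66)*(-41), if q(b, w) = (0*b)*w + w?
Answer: -57154/21 ≈ -2721.6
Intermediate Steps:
q(b, w) = w (q(b, w) = 0*w + w = 0 + w = w)
m(H) = -9/2 (m(H) = (6*(-3))/4 = (¼)*(-18) = -9/2)
((m(-1)/(-21) + q(-2, -5)/(-30)) + 66)*(-41) = ((-9/2/(-21) - 5/(-30)) + 66)*(-41) = ((-9/2*(-1/21) - 5*(-1/30)) + 66)*(-41) = ((3/14 + ⅙) + 66)*(-41) = (8/21 + 66)*(-41) = (1394/21)*(-41) = -57154/21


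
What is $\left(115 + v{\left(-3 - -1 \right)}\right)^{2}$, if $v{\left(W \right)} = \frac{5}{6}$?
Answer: $\frac{483025}{36} \approx 13417.0$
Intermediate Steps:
$v{\left(W \right)} = \frac{5}{6}$ ($v{\left(W \right)} = 5 \cdot \frac{1}{6} = \frac{5}{6}$)
$\left(115 + v{\left(-3 - -1 \right)}\right)^{2} = \left(115 + \frac{5}{6}\right)^{2} = \left(\frac{695}{6}\right)^{2} = \frac{483025}{36}$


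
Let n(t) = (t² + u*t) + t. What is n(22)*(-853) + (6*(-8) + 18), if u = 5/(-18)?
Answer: -3837917/9 ≈ -4.2644e+5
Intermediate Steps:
u = -5/18 (u = 5*(-1/18) = -5/18 ≈ -0.27778)
n(t) = t² + 13*t/18 (n(t) = (t² - 5*t/18) + t = t² + 13*t/18)
n(22)*(-853) + (6*(-8) + 18) = ((1/18)*22*(13 + 18*22))*(-853) + (6*(-8) + 18) = ((1/18)*22*(13 + 396))*(-853) + (-48 + 18) = ((1/18)*22*409)*(-853) - 30 = (4499/9)*(-853) - 30 = -3837647/9 - 30 = -3837917/9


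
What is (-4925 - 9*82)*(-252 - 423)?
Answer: 3822525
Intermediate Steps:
(-4925 - 9*82)*(-252 - 423) = (-4925 - 738)*(-675) = -5663*(-675) = 3822525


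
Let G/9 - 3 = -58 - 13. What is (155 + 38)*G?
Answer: -118116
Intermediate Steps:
G = -612 (G = 27 + 9*(-58 - 13) = 27 + 9*(-71) = 27 - 639 = -612)
(155 + 38)*G = (155 + 38)*(-612) = 193*(-612) = -118116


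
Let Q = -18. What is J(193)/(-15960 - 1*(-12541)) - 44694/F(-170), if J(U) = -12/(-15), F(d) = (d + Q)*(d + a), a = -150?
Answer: -76428457/102843520 ≈ -0.74315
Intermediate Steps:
F(d) = (-150 + d)*(-18 + d) (F(d) = (d - 18)*(d - 150) = (-18 + d)*(-150 + d) = (-150 + d)*(-18 + d))
J(U) = ⅘ (J(U) = -12*(-1/15) = ⅘)
J(193)/(-15960 - 1*(-12541)) - 44694/F(-170) = 4/(5*(-15960 - 1*(-12541))) - 44694/(2700 + (-170)² - 168*(-170)) = 4/(5*(-15960 + 12541)) - 44694/(2700 + 28900 + 28560) = (⅘)/(-3419) - 44694/60160 = (⅘)*(-1/3419) - 44694*1/60160 = -4/17095 - 22347/30080 = -76428457/102843520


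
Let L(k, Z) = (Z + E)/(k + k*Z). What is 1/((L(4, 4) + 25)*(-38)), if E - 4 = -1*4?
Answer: -5/4788 ≈ -0.0010443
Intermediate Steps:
E = 0 (E = 4 - 1*4 = 4 - 4 = 0)
L(k, Z) = Z/(k + Z*k) (L(k, Z) = (Z + 0)/(k + k*Z) = Z/(k + Z*k))
1/((L(4, 4) + 25)*(-38)) = 1/((4/(4*(1 + 4)) + 25)*(-38)) = 1/((4*(1/4)/5 + 25)*(-38)) = 1/((4*(1/4)*(1/5) + 25)*(-38)) = 1/((1/5 + 25)*(-38)) = 1/((126/5)*(-38)) = 1/(-4788/5) = -5/4788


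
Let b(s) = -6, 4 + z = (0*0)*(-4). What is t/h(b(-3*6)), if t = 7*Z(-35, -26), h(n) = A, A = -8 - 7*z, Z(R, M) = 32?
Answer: 56/5 ≈ 11.200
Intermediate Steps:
z = -4 (z = -4 + (0*0)*(-4) = -4 + 0*(-4) = -4 + 0 = -4)
A = 20 (A = -8 - 7*(-4) = -8 + 28 = 20)
h(n) = 20
t = 224 (t = 7*32 = 224)
t/h(b(-3*6)) = 224/20 = 224*(1/20) = 56/5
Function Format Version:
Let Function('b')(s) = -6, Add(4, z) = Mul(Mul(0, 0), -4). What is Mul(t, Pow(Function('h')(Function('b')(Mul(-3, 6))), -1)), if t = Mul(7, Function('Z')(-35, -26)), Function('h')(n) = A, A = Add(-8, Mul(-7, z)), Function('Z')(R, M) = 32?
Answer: Rational(56, 5) ≈ 11.200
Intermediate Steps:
z = -4 (z = Add(-4, Mul(Mul(0, 0), -4)) = Add(-4, Mul(0, -4)) = Add(-4, 0) = -4)
A = 20 (A = Add(-8, Mul(-7, -4)) = Add(-8, 28) = 20)
Function('h')(n) = 20
t = 224 (t = Mul(7, 32) = 224)
Mul(t, Pow(Function('h')(Function('b')(Mul(-3, 6))), -1)) = Mul(224, Pow(20, -1)) = Mul(224, Rational(1, 20)) = Rational(56, 5)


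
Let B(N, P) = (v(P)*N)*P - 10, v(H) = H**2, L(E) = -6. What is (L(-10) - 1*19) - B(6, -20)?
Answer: 47985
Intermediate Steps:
B(N, P) = -10 + N*P**3 (B(N, P) = (P**2*N)*P - 10 = (N*P**2)*P - 10 = N*P**3 - 10 = -10 + N*P**3)
(L(-10) - 1*19) - B(6, -20) = (-6 - 1*19) - (-10 + 6*(-20)**3) = (-6 - 19) - (-10 + 6*(-8000)) = -25 - (-10 - 48000) = -25 - 1*(-48010) = -25 + 48010 = 47985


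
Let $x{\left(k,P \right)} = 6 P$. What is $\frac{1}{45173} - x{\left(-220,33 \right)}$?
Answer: $- \frac{8944253}{45173} \approx -198.0$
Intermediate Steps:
$\frac{1}{45173} - x{\left(-220,33 \right)} = \frac{1}{45173} - 6 \cdot 33 = \frac{1}{45173} - 198 = - \frac{8944253}{45173}$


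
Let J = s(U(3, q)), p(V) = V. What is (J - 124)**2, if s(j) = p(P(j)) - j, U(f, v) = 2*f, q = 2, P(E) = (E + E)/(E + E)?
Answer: 16641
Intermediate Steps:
P(E) = 1 (P(E) = (2*E)/((2*E)) = (2*E)*(1/(2*E)) = 1)
s(j) = 1 - j
J = -5 (J = 1 - 2*3 = 1 - 1*6 = 1 - 6 = -5)
(J - 124)**2 = (-5 - 124)**2 = (-129)**2 = 16641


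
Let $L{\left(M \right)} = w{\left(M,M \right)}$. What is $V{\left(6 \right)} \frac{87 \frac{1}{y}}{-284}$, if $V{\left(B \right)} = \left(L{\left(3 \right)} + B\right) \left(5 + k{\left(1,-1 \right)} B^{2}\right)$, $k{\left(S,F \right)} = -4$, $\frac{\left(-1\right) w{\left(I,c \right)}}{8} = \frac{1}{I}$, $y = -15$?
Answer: $- \frac{4031}{426} \approx -9.4624$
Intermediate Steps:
$w{\left(I,c \right)} = - \frac{8}{I}$
$L{\left(M \right)} = - \frac{8}{M}$
$V{\left(B \right)} = \left(5 - 4 B^{2}\right) \left(- \frac{8}{3} + B\right)$ ($V{\left(B \right)} = \left(- \frac{8}{3} + B\right) \left(5 - 4 B^{2}\right) = \left(5 - 4 B^{2}\right) \left(- \frac{8}{3} + B\right)$)
$V{\left(6 \right)} \frac{87 \frac{1}{y}}{-284} = \left(- \frac{40}{3} - 4 \cdot 6^{3} + 5 \cdot 6 + \frac{32 \cdot 6^{2}}{3}\right) \frac{87 \frac{1}{-15}}{-284} = \left(- \frac{40}{3} - 864 + 30 + \frac{32}{3} \cdot 36\right) 87 \left(- \frac{1}{15}\right) \left(- \frac{1}{284}\right) = \left(- \frac{40}{3} - 864 + 30 + 384\right) \left(\left(- \frac{29}{5}\right) \left(- \frac{1}{284}\right)\right) = \left(- \frac{1390}{3}\right) \frac{29}{1420} = - \frac{4031}{426}$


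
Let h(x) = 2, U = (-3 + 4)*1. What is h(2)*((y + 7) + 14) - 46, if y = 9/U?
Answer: 14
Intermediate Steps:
U = 1 (U = 1*1 = 1)
y = 9 (y = 9/1 = 9*1 = 9)
h(2)*((y + 7) + 14) - 46 = 2*((9 + 7) + 14) - 46 = 2*(16 + 14) - 46 = 2*30 - 46 = 60 - 46 = 14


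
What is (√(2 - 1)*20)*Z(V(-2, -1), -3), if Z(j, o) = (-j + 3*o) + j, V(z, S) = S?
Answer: -180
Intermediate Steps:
Z(j, o) = 3*o
(√(2 - 1)*20)*Z(V(-2, -1), -3) = (√(2 - 1)*20)*(3*(-3)) = (√1*20)*(-9) = (1*20)*(-9) = 20*(-9) = -180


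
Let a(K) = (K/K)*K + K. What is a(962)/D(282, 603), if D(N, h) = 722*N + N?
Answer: 962/101943 ≈ 0.0094367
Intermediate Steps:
D(N, h) = 723*N
a(K) = 2*K (a(K) = 1*K + K = K + K = 2*K)
a(962)/D(282, 603) = (2*962)/((723*282)) = 1924/203886 = 1924*(1/203886) = 962/101943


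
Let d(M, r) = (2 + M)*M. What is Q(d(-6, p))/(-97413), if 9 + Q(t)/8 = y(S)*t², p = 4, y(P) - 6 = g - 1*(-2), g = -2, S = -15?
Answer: -9192/32471 ≈ -0.28308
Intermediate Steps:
y(P) = 6 (y(P) = 6 + (-2 - 1*(-2)) = 6 + (-2 + 2) = 6 + 0 = 6)
d(M, r) = M*(2 + M)
Q(t) = -72 + 48*t² (Q(t) = -72 + 8*(6*t²) = -72 + 48*t²)
Q(d(-6, p))/(-97413) = (-72 + 48*(-6*(2 - 6))²)/(-97413) = (-72 + 48*(-6*(-4))²)*(-1/97413) = (-72 + 48*24²)*(-1/97413) = (-72 + 48*576)*(-1/97413) = (-72 + 27648)*(-1/97413) = 27576*(-1/97413) = -9192/32471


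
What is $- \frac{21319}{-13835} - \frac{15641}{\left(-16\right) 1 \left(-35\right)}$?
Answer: $- \frac{40890919}{1549520} \approx -26.389$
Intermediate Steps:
$- \frac{21319}{-13835} - \frac{15641}{\left(-16\right) 1 \left(-35\right)} = \left(-21319\right) \left(- \frac{1}{13835}\right) - \frac{15641}{\left(-16\right) \left(-35\right)} = \frac{21319}{13835} - \frac{15641}{560} = - \frac{40890919}{1549520}$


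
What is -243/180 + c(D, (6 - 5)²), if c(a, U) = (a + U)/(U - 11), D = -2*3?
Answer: -17/20 ≈ -0.85000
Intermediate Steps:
D = -6 (D = -1*6 = -6)
c(a, U) = (U + a)/(-11 + U)
-243/180 + c(D, (6 - 5)²) = -243/180 + ((6 - 5)² - 6)/(-11 + (6 - 5)²) = -243*1/180 + (1² - 6)/(-11 + 1²) = -27/20 + (1 - 6)/(-11 + 1) = -27/20 - 5/(-10) = -27/20 - ⅒*(-5) = -27/20 + ½ = -17/20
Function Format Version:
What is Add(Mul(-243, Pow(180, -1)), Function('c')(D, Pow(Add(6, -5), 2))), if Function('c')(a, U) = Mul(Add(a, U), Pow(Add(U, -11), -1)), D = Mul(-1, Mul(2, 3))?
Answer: Rational(-17, 20) ≈ -0.85000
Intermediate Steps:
D = -6 (D = Mul(-1, 6) = -6)
Function('c')(a, U) = Mul(Pow(Add(-11, U), -1), Add(U, a)) (Function('c')(a, U) = Mul(Add(U, a), Pow(Add(-11, U), -1)) = Mul(Pow(Add(-11, U), -1), Add(U, a)))
Add(Mul(-243, Pow(180, -1)), Function('c')(D, Pow(Add(6, -5), 2))) = Add(Mul(-243, Pow(180, -1)), Mul(Pow(Add(-11, Pow(Add(6, -5), 2)), -1), Add(Pow(Add(6, -5), 2), -6))) = Add(Mul(-243, Rational(1, 180)), Mul(Pow(Add(-11, Pow(1, 2)), -1), Add(Pow(1, 2), -6))) = Add(Rational(-27, 20), Mul(Pow(Add(-11, 1), -1), Add(1, -6))) = Add(Rational(-27, 20), Mul(Pow(-10, -1), -5)) = Add(Rational(-27, 20), Mul(Rational(-1, 10), -5)) = Add(Rational(-27, 20), Rational(1, 2)) = Rational(-17, 20)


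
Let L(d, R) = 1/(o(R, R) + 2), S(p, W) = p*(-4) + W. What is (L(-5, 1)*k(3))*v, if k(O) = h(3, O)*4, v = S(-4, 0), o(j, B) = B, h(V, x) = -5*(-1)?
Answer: 320/3 ≈ 106.67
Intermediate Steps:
h(V, x) = 5
S(p, W) = W - 4*p (S(p, W) = -4*p + W = W - 4*p)
v = 16 (v = 0 - 4*(-4) = 0 + 16 = 16)
k(O) = 20 (k(O) = 5*4 = 20)
L(d, R) = 1/(2 + R) (L(d, R) = 1/(R + 2) = 1/(2 + R))
(L(-5, 1)*k(3))*v = (20/(2 + 1))*16 = (20/3)*16 = 320/3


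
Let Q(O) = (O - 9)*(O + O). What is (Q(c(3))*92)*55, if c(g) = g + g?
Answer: -182160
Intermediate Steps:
c(g) = 2*g
Q(O) = 2*O*(-9 + O) (Q(O) = (-9 + O)*(2*O) = 2*O*(-9 + O))
(Q(c(3))*92)*55 = ((2*(2*3)*(-9 + 2*3))*92)*55 = ((2*6*(-9 + 6))*92)*55 = ((2*6*(-3))*92)*55 = -36*92*55 = -3312*55 = -182160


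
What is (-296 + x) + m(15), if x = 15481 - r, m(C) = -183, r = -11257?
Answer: 26259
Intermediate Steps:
x = 26738 (x = 15481 - 1*(-11257) = 15481 + 11257 = 26738)
(-296 + x) + m(15) = (-296 + 26738) - 183 = 26442 - 183 = 26259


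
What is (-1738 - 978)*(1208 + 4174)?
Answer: -14617512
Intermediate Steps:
(-1738 - 978)*(1208 + 4174) = -2716*5382 = -14617512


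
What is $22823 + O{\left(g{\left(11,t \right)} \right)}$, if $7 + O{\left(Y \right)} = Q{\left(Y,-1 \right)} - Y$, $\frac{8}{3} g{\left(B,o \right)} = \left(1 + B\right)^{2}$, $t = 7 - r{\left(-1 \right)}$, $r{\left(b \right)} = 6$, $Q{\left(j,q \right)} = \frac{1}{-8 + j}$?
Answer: $\frac{1047053}{46} \approx 22762.0$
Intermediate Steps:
$t = 1$ ($t = 7 - 6 = 1$)
$g{\left(B,o \right)} = \frac{3 \left(1 + B\right)^{2}}{8}$
$O{\left(Y \right)} = -7 + \frac{1}{-8 + Y} - Y$ ($O{\left(Y \right)} = -7 - \left(Y - \frac{1}{-8 + Y}\right) = -7 + \frac{1}{-8 + Y} - Y$)
$22823 + O{\left(g{\left(11,t \right)} \right)} = 22823 + \frac{57 + \frac{3 \left(1 + 11\right)^{2}}{8} - \left(\frac{3 \left(1 + 11\right)^{2}}{8}\right)^{2}}{-8 + \frac{3 \left(1 + 11\right)^{2}}{8}} = 22823 + \frac{57 + \frac{3 \cdot 12^{2}}{8} - \left(\frac{3 \cdot 12^{2}}{8}\right)^{2}}{-8 + \frac{3 \cdot 12^{2}}{8}} = 22823 + \frac{57 + \frac{3}{8} \cdot 144 - \left(\frac{3}{8} \cdot 144\right)^{2}}{-8 + \frac{3}{8} \cdot 144} = 22823 + \frac{57 + 54 - 54^{2}}{-8 + 54} = 22823 + \frac{57 + 54 - 2916}{46} = 22823 + \frac{1}{46} \left(-2805\right) = 22823 - \frac{2805}{46} = \frac{1047053}{46}$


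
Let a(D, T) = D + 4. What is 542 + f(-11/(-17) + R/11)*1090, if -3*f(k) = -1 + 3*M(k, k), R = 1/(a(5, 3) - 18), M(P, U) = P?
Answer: 355196/1683 ≈ 211.05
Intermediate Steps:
a(D, T) = 4 + D
R = -1/9 (R = 1/((4 + 5) - 18) = 1/(9 - 18) = 1/(-9) = -1/9 ≈ -0.11111)
f(k) = 1/3 - k (f(k) = -(-1 + 3*k)/3 = 1/3 - k)
542 + f(-11/(-17) + R/11)*1090 = 542 + (1/3 - (-11/(-17) - 1/9/11))*1090 = 542 + (1/3 - (-11*(-1/17) - 1/9*1/11))*1090 = 542 + (1/3 - (11/17 - 1/99))*1090 = 542 + (1/3 - 1*1072/1683)*1090 = 542 + (1/3 - 1072/1683)*1090 = 542 - 511/1683*1090 = 542 - 556990/1683 = 355196/1683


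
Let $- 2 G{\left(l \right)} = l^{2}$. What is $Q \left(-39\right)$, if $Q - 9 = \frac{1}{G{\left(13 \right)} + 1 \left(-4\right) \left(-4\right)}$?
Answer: $- \frac{48009}{137} \approx -350.43$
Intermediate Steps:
$G{\left(l \right)} = - \frac{l^{2}}{2}$
$Q = \frac{1231}{137}$ ($Q = 9 + \frac{1}{- \frac{13^{2}}{2} + 1 \left(-4\right) \left(-4\right)} = 9 + \frac{1}{\left(- \frac{1}{2}\right) 169 - -16} = 9 + \frac{1}{- \frac{169}{2} + 16} = 9 + \frac{1}{- \frac{137}{2}} = 9 - \frac{2}{137} = \frac{1231}{137} \approx 8.9854$)
$Q \left(-39\right) = \frac{1231}{137} \left(-39\right) = - \frac{48009}{137}$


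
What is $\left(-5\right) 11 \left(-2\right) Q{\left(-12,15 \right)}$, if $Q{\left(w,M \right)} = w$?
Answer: $-1320$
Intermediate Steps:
$\left(-5\right) 11 \left(-2\right) Q{\left(-12,15 \right)} = \left(-5\right) 11 \left(-2\right) \left(-12\right) = \left(-55\right) \left(-2\right) \left(-12\right) = 110 \left(-12\right) = -1320$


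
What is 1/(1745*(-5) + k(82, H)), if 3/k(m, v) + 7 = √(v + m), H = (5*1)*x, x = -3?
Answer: -52343/456631597 - √67/456631597 ≈ -0.00011465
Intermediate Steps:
H = -15 (H = (5*1)*(-3) = 5*(-3) = -15)
k(m, v) = 3/(-7 + √(m + v)) (k(m, v) = 3/(-7 + √(v + m)) = 3/(-7 + √(m + v)))
1/(1745*(-5) + k(82, H)) = 1/(1745*(-5) + 3/(-7 + √(82 - 15))) = 1/(-8725 + 3/(-7 + √67))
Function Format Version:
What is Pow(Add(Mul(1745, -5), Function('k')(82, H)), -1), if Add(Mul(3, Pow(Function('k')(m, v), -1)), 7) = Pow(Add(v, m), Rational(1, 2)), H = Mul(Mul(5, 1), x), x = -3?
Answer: Add(Rational(-52343, 456631597), Mul(Rational(-1, 456631597), Pow(67, Rational(1, 2)))) ≈ -0.00011465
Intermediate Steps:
H = -15 (H = Mul(Mul(5, 1), -3) = Mul(5, -3) = -15)
Function('k')(m, v) = Mul(3, Pow(Add(-7, Pow(Add(m, v), Rational(1, 2))), -1)) (Function('k')(m, v) = Mul(3, Pow(Add(-7, Pow(Add(v, m), Rational(1, 2))), -1)) = Mul(3, Pow(Add(-7, Pow(Add(m, v), Rational(1, 2))), -1)))
Pow(Add(Mul(1745, -5), Function('k')(82, H)), -1) = Pow(Add(Mul(1745, -5), Mul(3, Pow(Add(-7, Pow(Add(82, -15), Rational(1, 2))), -1))), -1) = Pow(Add(-8725, Mul(3, Pow(Add(-7, Pow(67, Rational(1, 2))), -1))), -1)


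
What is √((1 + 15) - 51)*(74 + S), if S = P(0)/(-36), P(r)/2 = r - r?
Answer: 74*I*√35 ≈ 437.79*I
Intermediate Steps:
P(r) = 0 (P(r) = 2*(r - r) = 2*0 = 0)
S = 0 (S = 0/(-36) = 0*(-1/36) = 0)
√((1 + 15) - 51)*(74 + S) = √((1 + 15) - 51)*(74 + 0) = √(16 - 51)*74 = √(-35)*74 = (I*√35)*74 = 74*I*√35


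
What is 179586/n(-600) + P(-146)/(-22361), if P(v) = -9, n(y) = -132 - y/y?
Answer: -4015721349/2974013 ≈ -1350.3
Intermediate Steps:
n(y) = -133 (n(y) = -132 - 1*1 = -132 - 1 = -133)
179586/n(-600) + P(-146)/(-22361) = 179586/(-133) - 9/(-22361) = 179586*(-1/133) - 9*(-1/22361) = -179586/133 + 9/22361 = -4015721349/2974013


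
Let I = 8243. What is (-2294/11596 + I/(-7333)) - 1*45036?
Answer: -1914839836289/42516734 ≈ -45037.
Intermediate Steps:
(-2294/11596 + I/(-7333)) - 1*45036 = (-2294/11596 + 8243/(-7333)) - 1*45036 = (-2294*1/11596 + 8243*(-1/7333)) - 45036 = (-1147/5798 - 8243/7333) - 45036 = -56203865/42516734 - 45036 = -1914839836289/42516734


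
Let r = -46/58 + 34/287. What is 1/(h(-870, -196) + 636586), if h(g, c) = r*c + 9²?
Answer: 1189/757154283 ≈ 1.5704e-6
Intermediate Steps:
r = -5615/8323 (r = -46*1/58 + 34*(1/287) = -23/29 + 34/287 = -5615/8323 ≈ -0.67464)
h(g, c) = 81 - 5615*c/8323 (h(g, c) = -5615*c/8323 + 9² = -5615*c/8323 + 81 = 81 - 5615*c/8323)
1/(h(-870, -196) + 636586) = 1/((81 - 5615/8323*(-196)) + 636586) = 1/((81 + 157220/1189) + 636586) = 1/(253529/1189 + 636586) = 1/(757154283/1189) = 1189/757154283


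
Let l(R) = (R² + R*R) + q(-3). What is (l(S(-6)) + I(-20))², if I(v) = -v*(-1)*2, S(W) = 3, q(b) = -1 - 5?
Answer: 784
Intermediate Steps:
q(b) = -6
I(v) = 2*v (I(v) = -(-v)*2 = -(-2)*v = 2*v)
l(R) = -6 + 2*R² (l(R) = (R² + R*R) - 6 = (R² + R²) - 6 = 2*R² - 6 = -6 + 2*R²)
(l(S(-6)) + I(-20))² = ((-6 + 2*3²) + 2*(-20))² = ((-6 + 2*9) - 40)² = ((-6 + 18) - 40)² = (12 - 40)² = (-28)² = 784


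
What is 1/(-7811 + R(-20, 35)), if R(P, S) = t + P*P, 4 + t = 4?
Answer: -1/7411 ≈ -0.00013493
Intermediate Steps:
t = 0 (t = -4 + 4 = 0)
R(P, S) = P² (R(P, S) = 0 + P*P = 0 + P² = P²)
1/(-7811 + R(-20, 35)) = 1/(-7811 + (-20)²) = 1/(-7811 + 400) = 1/(-7411) = -1/7411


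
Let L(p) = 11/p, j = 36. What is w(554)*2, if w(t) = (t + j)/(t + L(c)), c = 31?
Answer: 7316/3437 ≈ 2.1286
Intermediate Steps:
w(t) = (36 + t)/(11/31 + t) (w(t) = (t + 36)/(t + 11/31) = (36 + t)/(t + 11*(1/31)) = (36 + t)/(t + 11/31) = (36 + t)/(11/31 + t))
w(554)*2 = (31*(36 + 554)/(11 + 31*554))*2 = (31*590/(11 + 17174))*2 = (31*590/17185)*2 = (31*(1/17185)*590)*2 = (3658/3437)*2 = 7316/3437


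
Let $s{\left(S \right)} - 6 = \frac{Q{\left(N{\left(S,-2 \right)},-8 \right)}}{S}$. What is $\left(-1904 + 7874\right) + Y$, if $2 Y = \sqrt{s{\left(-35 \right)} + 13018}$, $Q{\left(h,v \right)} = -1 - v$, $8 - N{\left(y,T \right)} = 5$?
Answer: $5970 + \frac{\sqrt{325595}}{10} \approx 6027.1$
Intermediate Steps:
$N{\left(y,T \right)} = 3$ ($N{\left(y,T \right)} = 8 - 5 = 3$)
$s{\left(S \right)} = 6 + \frac{7}{S}$ ($s{\left(S \right)} = 6 + \frac{-1 - -8}{S} = 6 + \frac{-1 + 8}{S} = 6 + \frac{7}{S}$)
$Y = \frac{\sqrt{325595}}{10}$ ($Y = \frac{\sqrt{\left(6 + \frac{7}{-35}\right) + 13018}}{2} = \frac{\sqrt{\left(6 + 7 \left(- \frac{1}{35}\right)\right) + 13018}}{2} = \frac{\sqrt{\left(6 - \frac{1}{5}\right) + 13018}}{2} = \frac{\sqrt{\frac{29}{5} + 13018}}{2} = \frac{\sqrt{\frac{65119}{5}}}{2} = \frac{\frac{1}{5} \sqrt{325595}}{2} = \frac{\sqrt{325595}}{10} \approx 57.061$)
$\left(-1904 + 7874\right) + Y = \left(-1904 + 7874\right) + \frac{\sqrt{325595}}{10} = 5970 + \frac{\sqrt{325595}}{10}$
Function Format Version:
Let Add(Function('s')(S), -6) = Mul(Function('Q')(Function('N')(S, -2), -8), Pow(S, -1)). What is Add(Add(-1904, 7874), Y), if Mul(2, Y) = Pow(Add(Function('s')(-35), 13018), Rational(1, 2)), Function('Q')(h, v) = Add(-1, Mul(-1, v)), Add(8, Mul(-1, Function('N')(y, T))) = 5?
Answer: Add(5970, Mul(Rational(1, 10), Pow(325595, Rational(1, 2)))) ≈ 6027.1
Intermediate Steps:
Function('N')(y, T) = 3 (Function('N')(y, T) = Add(8, Mul(-1, 5)) = Add(8, -5) = 3)
Function('s')(S) = Add(6, Mul(7, Pow(S, -1))) (Function('s')(S) = Add(6, Mul(Add(-1, Mul(-1, -8)), Pow(S, -1))) = Add(6, Mul(Add(-1, 8), Pow(S, -1))) = Add(6, Mul(7, Pow(S, -1))))
Y = Mul(Rational(1, 10), Pow(325595, Rational(1, 2))) (Y = Mul(Rational(1, 2), Pow(Add(Add(6, Mul(7, Pow(-35, -1))), 13018), Rational(1, 2))) = Mul(Rational(1, 2), Pow(Add(Add(6, Mul(7, Rational(-1, 35))), 13018), Rational(1, 2))) = Mul(Rational(1, 2), Pow(Add(Add(6, Rational(-1, 5)), 13018), Rational(1, 2))) = Mul(Rational(1, 2), Pow(Add(Rational(29, 5), 13018), Rational(1, 2))) = Mul(Rational(1, 2), Pow(Rational(65119, 5), Rational(1, 2))) = Mul(Rational(1, 2), Mul(Rational(1, 5), Pow(325595, Rational(1, 2)))) = Mul(Rational(1, 10), Pow(325595, Rational(1, 2))) ≈ 57.061)
Add(Add(-1904, 7874), Y) = Add(Add(-1904, 7874), Mul(Rational(1, 10), Pow(325595, Rational(1, 2)))) = Add(5970, Mul(Rational(1, 10), Pow(325595, Rational(1, 2))))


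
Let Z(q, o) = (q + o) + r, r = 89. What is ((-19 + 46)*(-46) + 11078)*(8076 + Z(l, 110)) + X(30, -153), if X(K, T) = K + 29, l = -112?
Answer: 80291327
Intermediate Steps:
Z(q, o) = 89 + o + q (Z(q, o) = (q + o) + 89 = (o + q) + 89 = 89 + o + q)
X(K, T) = 29 + K
((-19 + 46)*(-46) + 11078)*(8076 + Z(l, 110)) + X(30, -153) = ((-19 + 46)*(-46) + 11078)*(8076 + (89 + 110 - 112)) + (29 + 30) = (27*(-46) + 11078)*(8076 + 87) + 59 = (-1242 + 11078)*8163 + 59 = 9836*8163 + 59 = 80291268 + 59 = 80291327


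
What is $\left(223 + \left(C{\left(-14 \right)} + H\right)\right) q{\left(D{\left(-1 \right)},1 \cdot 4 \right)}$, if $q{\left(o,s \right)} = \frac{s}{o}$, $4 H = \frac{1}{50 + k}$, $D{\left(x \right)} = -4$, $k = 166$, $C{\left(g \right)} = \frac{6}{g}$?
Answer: $- \frac{1346119}{6048} \approx -222.57$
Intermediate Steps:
$H = \frac{1}{864}$ ($H = \frac{1}{4 \left(50 + 166\right)} = \frac{1}{4 \cdot 216} = \frac{1}{4} \cdot \frac{1}{216} = \frac{1}{864} \approx 0.0011574$)
$\left(223 + \left(C{\left(-14 \right)} + H\right)\right) q{\left(D{\left(-1 \right)},1 \cdot 4 \right)} = \left(223 + \left(\frac{6}{-14} + \frac{1}{864}\right)\right) \frac{1 \cdot 4}{-4} = \left(223 + \left(6 \left(- \frac{1}{14}\right) + \frac{1}{864}\right)\right) 4 \left(- \frac{1}{4}\right) = \left(223 + \left(- \frac{3}{7} + \frac{1}{864}\right)\right) \left(-1\right) = \left(223 - \frac{2585}{6048}\right) \left(-1\right) = \frac{1346119}{6048} \left(-1\right) = - \frac{1346119}{6048}$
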